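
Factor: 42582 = 2^1*3^1*47^1*151^1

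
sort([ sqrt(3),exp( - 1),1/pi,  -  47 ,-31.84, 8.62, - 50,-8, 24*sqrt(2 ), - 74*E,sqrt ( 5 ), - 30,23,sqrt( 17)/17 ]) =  [-74* E, -50, - 47,-31.84 , -30, - 8, sqrt(17)/17 , 1/pi , exp( - 1),sqrt(3),sqrt(5) , 8.62,23,  24*sqrt (2) ] 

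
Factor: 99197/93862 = 2^( - 1)*7^1*37^1*71^(-1)*383^1*661^( - 1) 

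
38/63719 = 38/63719 = 0.00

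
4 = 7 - 3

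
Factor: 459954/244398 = 303/161 = 3^1 * 7^( - 1)*23^(  -  1 ) * 101^1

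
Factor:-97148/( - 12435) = 2^2*3^ (-1)*5^(  -  1)* 149^1*163^1*829^(-1 )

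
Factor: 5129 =23^1*223^1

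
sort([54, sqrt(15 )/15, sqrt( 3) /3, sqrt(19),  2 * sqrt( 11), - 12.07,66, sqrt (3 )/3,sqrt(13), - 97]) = [ - 97, - 12.07 , sqrt( 15)/15 , sqrt(3)/3 , sqrt (3) /3, sqrt(13),  sqrt(19) , 2*sqrt( 11),54,66 ]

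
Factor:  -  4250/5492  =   - 2125/2746 = -2^(-1 )*5^3 * 17^1*1373^ (-1)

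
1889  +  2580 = 4469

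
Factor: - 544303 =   -  61^1*8923^1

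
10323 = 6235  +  4088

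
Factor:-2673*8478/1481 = - 22661694/1481 = -2^1 * 3^8 * 11^1*157^1 * 1481^(-1) 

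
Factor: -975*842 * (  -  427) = 350545650= 2^1*3^1 * 5^2* 7^1*13^1 *61^1*421^1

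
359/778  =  359/778=0.46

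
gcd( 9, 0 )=9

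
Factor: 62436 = 2^2*3^1  *  11^2*43^1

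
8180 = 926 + 7254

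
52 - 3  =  49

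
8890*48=426720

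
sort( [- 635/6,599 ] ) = [ - 635/6,  599 ]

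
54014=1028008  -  973994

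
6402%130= 32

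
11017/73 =150  +  67/73 = 150.92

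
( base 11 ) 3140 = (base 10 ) 4158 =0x103E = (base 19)B9G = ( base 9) 5630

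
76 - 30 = 46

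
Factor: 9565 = 5^1*1913^1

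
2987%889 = 320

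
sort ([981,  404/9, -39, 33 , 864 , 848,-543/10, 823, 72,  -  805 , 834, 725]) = [-805, - 543/10, - 39, 33, 404/9, 72,725 , 823, 834  ,  848, 864 , 981]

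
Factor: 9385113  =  3^1*337^1*9283^1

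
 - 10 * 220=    - 2200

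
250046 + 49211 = 299257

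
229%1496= 229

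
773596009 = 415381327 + 358214682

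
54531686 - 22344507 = 32187179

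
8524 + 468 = 8992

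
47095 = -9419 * ( - 5 ) 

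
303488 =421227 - 117739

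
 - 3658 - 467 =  - 4125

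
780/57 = 13 + 13/19 = 13.68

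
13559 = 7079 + 6480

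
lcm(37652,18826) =37652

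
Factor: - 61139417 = -61139417^1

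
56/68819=56/68819 = 0.00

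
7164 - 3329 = 3835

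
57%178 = 57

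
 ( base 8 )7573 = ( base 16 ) F7B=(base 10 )3963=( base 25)68d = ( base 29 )4KJ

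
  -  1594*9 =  - 14346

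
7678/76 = 3839/38 = 101.03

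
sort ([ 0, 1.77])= [0, 1.77 ]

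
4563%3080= 1483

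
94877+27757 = 122634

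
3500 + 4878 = 8378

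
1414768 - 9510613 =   -  8095845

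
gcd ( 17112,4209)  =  69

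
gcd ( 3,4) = 1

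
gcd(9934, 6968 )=2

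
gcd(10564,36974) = 5282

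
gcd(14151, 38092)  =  89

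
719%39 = 17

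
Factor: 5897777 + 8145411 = 2^2*113^1*31069^1=14043188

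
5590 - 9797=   -  4207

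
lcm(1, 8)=8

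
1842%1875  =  1842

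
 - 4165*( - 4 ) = 16660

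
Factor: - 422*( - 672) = 283584 = 2^6*3^1*7^1 * 211^1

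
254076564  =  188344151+65732413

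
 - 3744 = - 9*416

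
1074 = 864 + 210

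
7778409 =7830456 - 52047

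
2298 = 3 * 766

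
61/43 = 61/43 = 1.42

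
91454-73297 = 18157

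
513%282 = 231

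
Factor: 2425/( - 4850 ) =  - 1/2 = -2^( -1)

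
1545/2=772+1/2  =  772.50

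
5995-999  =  4996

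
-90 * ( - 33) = 2970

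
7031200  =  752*9350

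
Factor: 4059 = 3^2 * 11^1*41^1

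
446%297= 149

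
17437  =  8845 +8592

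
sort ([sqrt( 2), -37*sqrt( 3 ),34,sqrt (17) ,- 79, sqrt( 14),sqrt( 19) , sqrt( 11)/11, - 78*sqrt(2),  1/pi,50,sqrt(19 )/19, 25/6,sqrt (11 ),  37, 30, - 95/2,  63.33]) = [ - 78*sqrt ( 2),- 79,-37*sqrt(3), - 95/2,sqrt( 19 ) /19,sqrt( 11 ) /11, 1/pi,sqrt( 2),sqrt(11), sqrt( 14), sqrt(17), 25/6,sqrt( 19),30,34,37  ,  50,63.33 ] 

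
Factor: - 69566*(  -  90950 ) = 6327027700= 2^2*5^2*7^1*17^1 * 107^1 * 4969^1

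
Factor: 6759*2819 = 3^2*751^1*2819^1 = 19053621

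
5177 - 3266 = 1911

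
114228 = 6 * 19038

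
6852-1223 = 5629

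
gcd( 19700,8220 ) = 20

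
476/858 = 238/429= 0.55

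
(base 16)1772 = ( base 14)228A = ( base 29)73S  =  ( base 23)B7M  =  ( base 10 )6002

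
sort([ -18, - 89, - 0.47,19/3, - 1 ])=[ - 89,-18,-1, - 0.47,19/3 ]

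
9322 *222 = 2069484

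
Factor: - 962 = -2^1*13^1* 37^1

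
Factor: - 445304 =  - 2^3*55663^1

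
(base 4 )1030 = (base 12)64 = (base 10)76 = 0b1001100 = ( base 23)37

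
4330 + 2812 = 7142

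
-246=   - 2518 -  - 2272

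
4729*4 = 18916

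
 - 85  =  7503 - 7588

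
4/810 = 2/405 = 0.00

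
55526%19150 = 17226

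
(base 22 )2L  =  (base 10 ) 65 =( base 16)41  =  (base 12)55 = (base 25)2F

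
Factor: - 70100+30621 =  - 11^1 * 37^1*97^1 = - 39479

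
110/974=55/487= 0.11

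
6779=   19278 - 12499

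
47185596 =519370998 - 472185402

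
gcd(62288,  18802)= 34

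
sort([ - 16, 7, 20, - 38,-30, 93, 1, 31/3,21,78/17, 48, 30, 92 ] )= [  -  38, - 30,-16,  1, 78/17, 7,31/3, 20, 21,30 , 48, 92, 93]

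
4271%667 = 269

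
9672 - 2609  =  7063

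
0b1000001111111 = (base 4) 1001333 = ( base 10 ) 4223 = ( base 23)7me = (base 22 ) 8fl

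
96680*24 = 2320320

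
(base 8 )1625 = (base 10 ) 917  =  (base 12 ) 645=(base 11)764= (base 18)2EH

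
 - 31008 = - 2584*12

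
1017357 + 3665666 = 4683023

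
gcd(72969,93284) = 1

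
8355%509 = 211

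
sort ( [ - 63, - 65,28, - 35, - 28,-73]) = [ - 73, - 65,-63, - 35 , - 28 , 28 ]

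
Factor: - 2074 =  - 2^1*17^1*61^1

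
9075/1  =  9075 = 9075.00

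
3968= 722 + 3246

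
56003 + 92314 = 148317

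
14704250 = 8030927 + 6673323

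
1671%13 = 7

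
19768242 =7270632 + 12497610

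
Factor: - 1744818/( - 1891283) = 2^1 * 3^1*290803^1*1891283^ ( - 1)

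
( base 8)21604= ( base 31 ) 9e9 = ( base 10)9092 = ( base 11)6916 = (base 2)10001110000100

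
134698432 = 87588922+47109510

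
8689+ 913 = 9602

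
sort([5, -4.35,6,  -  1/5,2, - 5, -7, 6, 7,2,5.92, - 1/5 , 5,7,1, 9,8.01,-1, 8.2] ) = [ - 7, - 5,-4.35,-1, -1/5, - 1/5,1,2,2,5,5,5.92, 6,6, 7,  7,8.01, 8.2,  9 ]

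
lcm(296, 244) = 18056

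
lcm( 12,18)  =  36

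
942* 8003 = 7538826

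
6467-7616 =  - 1149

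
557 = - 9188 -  - 9745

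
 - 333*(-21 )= 6993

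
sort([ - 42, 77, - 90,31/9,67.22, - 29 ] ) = [ - 90, - 42, - 29 , 31/9,67.22,  77] 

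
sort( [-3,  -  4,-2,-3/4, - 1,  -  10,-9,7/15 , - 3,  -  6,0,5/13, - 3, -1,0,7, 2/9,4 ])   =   [- 10, - 9 ,-6, - 4, - 3, - 3,-3,-2,-1, -1, - 3/4,0,0,2/9, 5/13,7/15,4,  7] 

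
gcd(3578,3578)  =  3578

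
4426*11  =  48686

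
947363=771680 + 175683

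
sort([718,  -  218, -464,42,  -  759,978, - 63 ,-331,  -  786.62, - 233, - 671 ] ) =[ - 786.62, - 759, - 671,-464, - 331, - 233, -218, - 63,  42, 718,  978] 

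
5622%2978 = 2644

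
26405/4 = 26405/4 =6601.25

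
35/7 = 5 = 5.00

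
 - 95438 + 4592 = -90846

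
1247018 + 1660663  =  2907681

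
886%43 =26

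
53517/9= 5946 + 1/3 = 5946.33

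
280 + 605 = 885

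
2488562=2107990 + 380572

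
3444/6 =574 = 574.00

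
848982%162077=38597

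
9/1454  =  9/1454 = 0.01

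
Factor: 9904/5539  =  2^4*29^(-1)*191^( - 1)*619^1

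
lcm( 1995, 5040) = 95760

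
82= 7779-7697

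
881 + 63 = 944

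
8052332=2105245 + 5947087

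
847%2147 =847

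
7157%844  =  405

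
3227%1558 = 111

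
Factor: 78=2^1 *3^1*13^1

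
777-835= - 58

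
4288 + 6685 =10973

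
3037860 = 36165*84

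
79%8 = 7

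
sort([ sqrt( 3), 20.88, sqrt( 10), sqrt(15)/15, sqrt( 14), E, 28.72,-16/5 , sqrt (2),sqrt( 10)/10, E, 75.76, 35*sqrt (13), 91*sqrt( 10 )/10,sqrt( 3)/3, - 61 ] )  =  [ - 61, - 16/5 , sqrt( 15) /15, sqrt(10 )/10,sqrt( 3) /3, sqrt(2 ),sqrt( 3),E, E, sqrt( 10),sqrt( 14 ), 20.88,  28.72,91* sqrt(10)/10, 75.76, 35*sqrt(13 )]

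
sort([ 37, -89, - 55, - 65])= [ - 89,  -  65, - 55, 37]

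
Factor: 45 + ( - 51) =-2^1*3^1 = - 6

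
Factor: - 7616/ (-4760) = 8/5 = 2^3*5^( - 1 )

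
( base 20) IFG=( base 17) 1902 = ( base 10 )7516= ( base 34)6h2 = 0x1d5c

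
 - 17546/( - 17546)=1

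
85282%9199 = 2491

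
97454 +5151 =102605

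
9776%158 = 138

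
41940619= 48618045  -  6677426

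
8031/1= 8031= 8031.00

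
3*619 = 1857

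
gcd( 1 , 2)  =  1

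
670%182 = 124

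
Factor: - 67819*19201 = - 7^1*13^1*211^1 * 67819^1 = -1302192619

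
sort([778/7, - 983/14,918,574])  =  [ - 983/14,778/7,574,918]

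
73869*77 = 5687913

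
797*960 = 765120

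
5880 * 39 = 229320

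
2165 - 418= 1747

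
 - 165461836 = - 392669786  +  227207950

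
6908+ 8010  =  14918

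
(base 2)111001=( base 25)27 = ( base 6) 133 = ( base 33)1o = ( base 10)57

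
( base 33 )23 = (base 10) 69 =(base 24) 2L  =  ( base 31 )27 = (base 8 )105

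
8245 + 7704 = 15949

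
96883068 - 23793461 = 73089607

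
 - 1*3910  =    -  3910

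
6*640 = 3840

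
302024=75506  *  4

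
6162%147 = 135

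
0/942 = 0= 0.00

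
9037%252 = 217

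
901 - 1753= - 852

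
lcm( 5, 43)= 215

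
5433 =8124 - 2691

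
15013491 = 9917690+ 5095801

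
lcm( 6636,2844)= 19908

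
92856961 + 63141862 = 155998823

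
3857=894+2963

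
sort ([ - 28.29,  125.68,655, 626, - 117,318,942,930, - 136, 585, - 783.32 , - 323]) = [ - 783.32, - 323, - 136, - 117, - 28.29,125.68,318, 585,  626,655,930,942 ] 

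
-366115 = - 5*73223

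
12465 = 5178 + 7287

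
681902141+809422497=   1491324638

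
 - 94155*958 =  - 90200490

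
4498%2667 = 1831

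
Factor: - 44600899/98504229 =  - 3^( - 1)*7^1*73^ (-1 )*223^( - 1)*2017^( - 1 )*6371557^1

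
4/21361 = 4/21361  =  0.00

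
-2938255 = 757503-3695758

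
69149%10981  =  3263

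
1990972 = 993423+997549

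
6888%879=735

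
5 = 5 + 0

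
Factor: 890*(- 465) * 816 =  -2^5*3^2*5^2 * 17^1*31^1*89^1 = - 337701600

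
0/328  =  0 = 0.00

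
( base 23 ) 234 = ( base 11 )939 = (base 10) 1131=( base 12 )7a3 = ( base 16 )46b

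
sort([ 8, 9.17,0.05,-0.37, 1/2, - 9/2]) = [ -9/2, - 0.37, 0.05,1/2,8, 9.17 ]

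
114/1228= 57/614 = 0.09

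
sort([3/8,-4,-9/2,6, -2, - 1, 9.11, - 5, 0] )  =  [ - 5,-9/2, - 4,  -  2,-1,0,3/8, 6, 9.11 ]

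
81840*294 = 24060960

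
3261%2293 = 968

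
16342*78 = 1274676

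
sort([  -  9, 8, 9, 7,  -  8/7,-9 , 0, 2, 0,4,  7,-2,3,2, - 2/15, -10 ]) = [-10,-9 , - 9, - 2, - 8/7, - 2/15, 0, 0, 2, 2, 3 , 4, 7,  7, 8, 9] 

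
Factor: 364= 2^2*7^1*13^1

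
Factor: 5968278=2^1 * 3^2*251^1*1321^1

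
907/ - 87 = - 11 + 50/87 = - 10.43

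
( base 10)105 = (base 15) 70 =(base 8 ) 151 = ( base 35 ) 30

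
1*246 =246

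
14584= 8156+6428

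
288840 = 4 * 72210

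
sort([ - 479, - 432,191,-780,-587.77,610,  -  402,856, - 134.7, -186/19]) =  [ - 780 ,-587.77, - 479, -432,-402, - 134.7, - 186/19,  191,610,856]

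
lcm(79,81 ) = 6399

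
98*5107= 500486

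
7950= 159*50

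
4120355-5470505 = - 1350150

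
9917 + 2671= 12588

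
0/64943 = 0 = 0.00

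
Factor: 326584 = 2^3 * 40823^1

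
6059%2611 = 837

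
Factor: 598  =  2^1*13^1*23^1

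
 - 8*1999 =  - 15992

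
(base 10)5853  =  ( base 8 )13335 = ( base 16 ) 16DD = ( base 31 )62P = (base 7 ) 23031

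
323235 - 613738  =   - 290503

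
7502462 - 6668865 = 833597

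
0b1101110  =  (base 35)35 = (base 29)3N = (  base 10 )110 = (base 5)420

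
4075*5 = 20375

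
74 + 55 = 129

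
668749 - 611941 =56808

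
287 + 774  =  1061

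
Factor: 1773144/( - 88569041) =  - 2^3*3^3*11^(-1) * 8209^1*8051731^(-1 )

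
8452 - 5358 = 3094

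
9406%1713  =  841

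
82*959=78638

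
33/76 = 33/76= 0.43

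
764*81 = 61884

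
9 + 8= 17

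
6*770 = 4620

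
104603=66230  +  38373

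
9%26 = 9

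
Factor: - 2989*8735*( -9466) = 2^1*5^1*7^2*61^1*1747^1*4733^1 = 247146989390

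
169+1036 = 1205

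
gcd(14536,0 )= 14536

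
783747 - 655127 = 128620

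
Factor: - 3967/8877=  - 3^( - 1)*11^(  -  1)*269^( - 1)*3967^1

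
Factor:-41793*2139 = - 3^2*23^1*31^1*13931^1 = - 89395227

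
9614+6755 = 16369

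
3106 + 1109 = 4215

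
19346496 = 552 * 35048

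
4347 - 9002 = - 4655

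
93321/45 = 2073+4/5 = 2073.80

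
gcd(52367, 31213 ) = 7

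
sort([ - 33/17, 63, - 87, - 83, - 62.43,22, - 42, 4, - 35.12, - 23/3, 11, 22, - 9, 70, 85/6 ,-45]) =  [-87, - 83, - 62.43,  -  45, - 42, - 35.12, - 9, - 23/3, - 33/17,  4, 11,  85/6,22, 22, 63, 70]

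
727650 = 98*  7425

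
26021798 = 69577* 374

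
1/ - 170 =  - 1 + 169/170 = - 0.01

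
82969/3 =82969/3 = 27656.33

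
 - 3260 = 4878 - 8138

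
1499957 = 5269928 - 3769971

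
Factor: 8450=2^1  *  5^2* 13^2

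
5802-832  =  4970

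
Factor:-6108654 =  -2^1 * 3^1*1018109^1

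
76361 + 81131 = 157492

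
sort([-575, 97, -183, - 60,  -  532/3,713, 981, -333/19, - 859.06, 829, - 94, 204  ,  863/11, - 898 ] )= [-898, - 859.06 ,- 575, - 183, -532/3, - 94, - 60, -333/19, 863/11,97,204,713,829, 981] 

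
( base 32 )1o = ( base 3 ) 2002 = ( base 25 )26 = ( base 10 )56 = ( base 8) 70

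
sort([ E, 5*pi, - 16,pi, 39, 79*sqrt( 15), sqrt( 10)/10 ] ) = [-16, sqrt( 10 ) /10, E, pi, 5*pi, 39, 79*sqrt( 15)]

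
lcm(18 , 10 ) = 90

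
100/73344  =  25/18336=0.00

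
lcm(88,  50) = 2200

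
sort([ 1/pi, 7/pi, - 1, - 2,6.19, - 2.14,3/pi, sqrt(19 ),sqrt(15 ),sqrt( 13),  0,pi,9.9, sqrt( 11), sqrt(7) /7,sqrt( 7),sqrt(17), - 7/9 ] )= [ - 2.14, - 2,-1, - 7/9,0,1/pi,sqrt (7)/7,3/pi,7/pi, sqrt( 7 ), pi, sqrt(11 ),sqrt( 13 ) , sqrt(15), sqrt(17),sqrt(19 ),6.19, 9.9] 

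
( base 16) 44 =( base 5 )233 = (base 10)68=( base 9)75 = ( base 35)1x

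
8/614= 4/307 =0.01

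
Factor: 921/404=2^ (-2 )*3^1 * 101^( - 1)*307^1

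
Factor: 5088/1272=4= 2^2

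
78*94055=7336290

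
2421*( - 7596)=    - 18389916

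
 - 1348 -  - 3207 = 1859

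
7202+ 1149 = 8351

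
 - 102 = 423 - 525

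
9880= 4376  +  5504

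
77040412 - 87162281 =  - 10121869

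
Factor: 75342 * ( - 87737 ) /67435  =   - 6610281054/67435  =  -2^1*3^1*5^( - 1 ) * 13^1*17^1 * 29^1*397^1*433^1*13487^ ( - 1)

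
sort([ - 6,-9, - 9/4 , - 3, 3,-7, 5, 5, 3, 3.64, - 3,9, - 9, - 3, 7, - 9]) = [-9, - 9,- 9, - 7,-6, - 3, - 3 ,  -  3, - 9/4, 3,  3,3.64, 5,5, 7,9] 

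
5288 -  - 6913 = 12201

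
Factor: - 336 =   -  2^4*3^1*7^1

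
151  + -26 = 125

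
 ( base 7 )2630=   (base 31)119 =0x3E9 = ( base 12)6b5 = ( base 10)1001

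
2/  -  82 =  -1/41=-  0.02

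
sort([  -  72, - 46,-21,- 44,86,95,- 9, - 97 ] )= [ - 97,-72, - 46,-44, -21,-9, 86,95]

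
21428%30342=21428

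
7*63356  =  443492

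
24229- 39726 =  - 15497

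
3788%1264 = 1260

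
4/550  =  2/275  =  0.01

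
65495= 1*65495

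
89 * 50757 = 4517373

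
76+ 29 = 105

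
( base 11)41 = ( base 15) 30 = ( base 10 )45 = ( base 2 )101101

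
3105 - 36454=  - 33349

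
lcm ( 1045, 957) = 90915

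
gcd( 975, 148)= 1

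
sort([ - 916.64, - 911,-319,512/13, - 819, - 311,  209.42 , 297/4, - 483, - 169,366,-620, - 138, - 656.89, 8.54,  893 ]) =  [ - 916.64, - 911, - 819, - 656.89, - 620, - 483, - 319, - 311, - 169, - 138,  8.54,512/13,297/4,209.42,366,  893] 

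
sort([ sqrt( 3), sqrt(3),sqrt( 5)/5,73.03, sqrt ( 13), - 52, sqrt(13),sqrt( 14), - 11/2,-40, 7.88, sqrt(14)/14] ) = [ - 52, - 40, - 11/2 , sqrt(14)/14,sqrt(5) /5, sqrt(3), sqrt (3)  ,  sqrt (13), sqrt(13) , sqrt(14),7.88,73.03 ] 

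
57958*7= 405706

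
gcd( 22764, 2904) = 12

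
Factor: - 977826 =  - 2^1 * 3^1*162971^1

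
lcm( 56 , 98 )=392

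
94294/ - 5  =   - 94294/5 = - 18858.80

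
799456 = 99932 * 8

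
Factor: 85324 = 2^2 * 83^1 * 257^1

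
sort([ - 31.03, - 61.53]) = [ - 61.53,-31.03] 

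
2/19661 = 2/19661 = 0.00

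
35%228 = 35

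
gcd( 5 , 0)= 5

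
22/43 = 22/43 = 0.51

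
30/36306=5/6051 = 0.00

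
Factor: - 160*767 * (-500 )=61360000  =  2^7* 5^4*13^1*59^1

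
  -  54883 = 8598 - 63481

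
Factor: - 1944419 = -1201^1*1619^1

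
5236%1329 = 1249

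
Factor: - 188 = -2^2*47^1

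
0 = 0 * 377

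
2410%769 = 103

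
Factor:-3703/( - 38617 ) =7^1*73^(  -  1 ) =7/73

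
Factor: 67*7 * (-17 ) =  - 7973 = -  7^1 * 17^1 * 67^1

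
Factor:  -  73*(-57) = 3^1*19^1* 73^1 = 4161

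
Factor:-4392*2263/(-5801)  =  2^3*3^2*31^1*61^1*73^1*5801^( - 1)= 9939096/5801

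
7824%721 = 614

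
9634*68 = 655112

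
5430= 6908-1478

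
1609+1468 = 3077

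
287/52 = 5 + 27/52 = 5.52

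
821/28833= 821/28833 = 0.03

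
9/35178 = 3/11726 = 0.00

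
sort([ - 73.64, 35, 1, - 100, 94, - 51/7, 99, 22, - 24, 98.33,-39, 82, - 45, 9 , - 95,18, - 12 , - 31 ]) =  [ - 100, - 95, - 73.64,  -  45, - 39, - 31, - 24,-12, - 51/7,  1, 9 , 18,22,35, 82, 94, 98.33,  99 ] 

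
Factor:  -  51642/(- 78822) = 19/29 = 19^1*29^( - 1)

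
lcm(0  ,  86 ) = 0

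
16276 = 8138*2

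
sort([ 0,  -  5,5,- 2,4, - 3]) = [-5, - 3,  -  2, 0, 4,5] 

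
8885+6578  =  15463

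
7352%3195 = 962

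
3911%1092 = 635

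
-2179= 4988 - 7167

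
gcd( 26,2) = 2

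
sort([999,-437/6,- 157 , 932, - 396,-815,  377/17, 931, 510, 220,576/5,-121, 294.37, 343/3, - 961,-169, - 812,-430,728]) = [- 961, - 815, - 812,-430, - 396,  -  169,  -  157, - 121, - 437/6,377/17,343/3, 576/5 , 220,294.37, 510, 728 , 931, 932, 999]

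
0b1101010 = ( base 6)254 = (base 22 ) 4i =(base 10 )106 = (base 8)152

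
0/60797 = 0 = 0.00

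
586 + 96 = 682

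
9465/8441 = 1+1024/8441 =1.12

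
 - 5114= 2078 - 7192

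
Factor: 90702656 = 2^6*11^1*19^1*6781^1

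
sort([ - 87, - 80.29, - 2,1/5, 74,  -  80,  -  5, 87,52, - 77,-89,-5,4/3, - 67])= [-89, - 87, - 80.29, - 80 , - 77, - 67, - 5  , - 5,-2,1/5,4/3,52,  74,87] 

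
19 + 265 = 284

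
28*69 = 1932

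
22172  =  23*964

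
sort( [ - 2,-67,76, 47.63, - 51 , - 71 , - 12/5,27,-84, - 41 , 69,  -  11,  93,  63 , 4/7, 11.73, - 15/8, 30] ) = [-84, -71 , - 67, - 51, - 41, - 11,-12/5, - 2, - 15/8,  4/7,11.73, 27, 30, 47.63, 63, 69, 76,93 ] 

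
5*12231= 61155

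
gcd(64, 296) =8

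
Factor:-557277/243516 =  -  2^( - 2) * 7^1 * 13^(-1 )* 17^1 = -  119/52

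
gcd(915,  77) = 1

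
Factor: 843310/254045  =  2^1*11^(-1 )*13^2*31^ (  -  1)*149^( - 1)*499^1 = 168662/50809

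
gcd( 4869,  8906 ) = 1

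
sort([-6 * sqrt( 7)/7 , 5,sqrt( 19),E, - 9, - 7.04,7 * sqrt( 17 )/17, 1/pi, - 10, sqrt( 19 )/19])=[ - 10, - 9, - 7.04, - 6 * sqrt( 7 )/7, sqrt( 19)/19, 1/pi, 7*sqrt( 17)/17 , E , sqrt( 19),5]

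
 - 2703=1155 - 3858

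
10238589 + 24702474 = 34941063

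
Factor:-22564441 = - 3137^1*7193^1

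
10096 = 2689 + 7407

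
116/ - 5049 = - 1 + 4933/5049 = - 0.02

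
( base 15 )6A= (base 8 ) 144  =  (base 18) 5a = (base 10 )100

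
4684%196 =176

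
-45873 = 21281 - 67154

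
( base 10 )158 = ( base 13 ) C2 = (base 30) 58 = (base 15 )a8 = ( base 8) 236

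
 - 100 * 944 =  - 94400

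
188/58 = 94/29 = 3.24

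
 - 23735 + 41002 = 17267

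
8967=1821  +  7146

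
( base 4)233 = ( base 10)47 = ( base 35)1C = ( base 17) 2d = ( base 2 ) 101111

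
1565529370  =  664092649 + 901436721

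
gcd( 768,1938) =6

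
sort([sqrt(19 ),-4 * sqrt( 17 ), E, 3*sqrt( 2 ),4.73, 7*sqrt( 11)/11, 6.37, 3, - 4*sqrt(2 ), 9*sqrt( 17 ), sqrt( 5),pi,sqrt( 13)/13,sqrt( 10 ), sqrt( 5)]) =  [ - 4*sqrt( 17 ), - 4*sqrt(2),  sqrt( 13) /13,7*sqrt(11)/11,sqrt( 5 ), sqrt( 5),E,3,pi,sqrt( 10 ),3*sqrt( 2 ),sqrt( 19 ),4.73, 6.37, 9*sqrt ( 17) ]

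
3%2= 1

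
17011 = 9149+7862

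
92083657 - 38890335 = 53193322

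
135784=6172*22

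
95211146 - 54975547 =40235599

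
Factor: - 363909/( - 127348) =2^( - 2) * 3^1*7^1*43^1*79^(-1) = 903/316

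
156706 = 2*78353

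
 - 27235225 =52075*(-523 )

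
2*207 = 414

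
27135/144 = 3015/16= 188.44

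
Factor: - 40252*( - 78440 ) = 3157366880  =  2^5*5^1*29^1*37^1*53^1*347^1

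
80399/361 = 222 + 257/361 = 222.71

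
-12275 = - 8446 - 3829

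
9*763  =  6867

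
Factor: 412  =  2^2*103^1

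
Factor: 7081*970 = 6868570 = 2^1*5^1*73^1*97^2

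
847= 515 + 332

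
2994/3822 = 499/637 = 0.78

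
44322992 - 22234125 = 22088867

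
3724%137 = 25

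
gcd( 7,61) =1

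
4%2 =0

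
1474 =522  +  952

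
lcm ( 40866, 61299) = 122598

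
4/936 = 1/234 =0.00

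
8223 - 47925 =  - 39702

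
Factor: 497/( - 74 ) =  - 2^(-1)*7^1* 37^(-1 ) *71^1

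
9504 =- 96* ( -99) 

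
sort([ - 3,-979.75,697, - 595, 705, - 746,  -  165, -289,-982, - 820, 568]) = [ - 982, - 979.75, - 820, - 746,-595, - 289, - 165 ,  -  3, 568, 697, 705]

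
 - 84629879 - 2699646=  - 87329525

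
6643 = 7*949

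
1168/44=292/11  =  26.55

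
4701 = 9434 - 4733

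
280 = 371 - 91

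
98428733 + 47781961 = 146210694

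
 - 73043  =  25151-98194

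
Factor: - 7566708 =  - 2^2*3^1 *630559^1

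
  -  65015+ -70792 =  - 135807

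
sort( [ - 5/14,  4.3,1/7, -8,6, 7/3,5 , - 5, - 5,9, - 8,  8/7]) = [ - 8 ,-8, - 5, - 5,  -  5/14,1/7,  8/7,7/3,  4.3,5,6,9]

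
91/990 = 91/990 = 0.09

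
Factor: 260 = 2^2*5^1*13^1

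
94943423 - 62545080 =32398343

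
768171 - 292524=475647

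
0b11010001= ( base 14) 10D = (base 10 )209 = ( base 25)89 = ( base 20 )a9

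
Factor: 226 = 2^1*113^1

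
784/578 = 1  +  103/289  =  1.36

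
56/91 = 8/13=0.62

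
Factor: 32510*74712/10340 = 2^2*3^1*47^( - 1)*283^1*3251^1 = 11040396/47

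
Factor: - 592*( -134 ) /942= 39664/471 = 2^4*3^( - 1) *37^1*67^1*157^( - 1)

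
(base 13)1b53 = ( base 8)10034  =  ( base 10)4124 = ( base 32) 40s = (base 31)491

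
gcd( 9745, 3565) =5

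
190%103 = 87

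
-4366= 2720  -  7086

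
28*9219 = 258132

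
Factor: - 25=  - 5^2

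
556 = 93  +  463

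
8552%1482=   1142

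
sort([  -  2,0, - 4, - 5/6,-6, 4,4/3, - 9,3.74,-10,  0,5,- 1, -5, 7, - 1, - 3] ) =[  -  10, -9, -6, - 5, - 4,  -  3, - 2, - 1,  -  1,- 5/6,0,0, 4/3, 3.74, 4, 5,7 ] 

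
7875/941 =7875/941=8.37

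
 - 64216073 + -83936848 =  - 148152921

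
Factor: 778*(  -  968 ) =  - 753104 = - 2^4 * 11^2*389^1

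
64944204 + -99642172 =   -  34697968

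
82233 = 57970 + 24263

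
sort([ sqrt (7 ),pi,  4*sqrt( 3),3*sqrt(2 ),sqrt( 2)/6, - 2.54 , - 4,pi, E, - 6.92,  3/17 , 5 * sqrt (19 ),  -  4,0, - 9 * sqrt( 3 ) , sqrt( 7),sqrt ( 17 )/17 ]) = [ - 9*sqrt (3 ), - 6.92, - 4, - 4,-2.54,0, 3/17, sqrt ( 2 )/6,sqrt(17)/17, sqrt( 7 ), sqrt (7),E,  pi , pi,3*sqrt( 2), 4 * sqrt(3 ), 5 * sqrt( 19)]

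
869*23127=20097363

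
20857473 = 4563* 4571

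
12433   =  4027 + 8406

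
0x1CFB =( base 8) 16373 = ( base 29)8NO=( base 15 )22E9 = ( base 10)7419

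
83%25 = 8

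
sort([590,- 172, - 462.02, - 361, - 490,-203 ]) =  [  -  490, - 462.02,-361, - 203, - 172, 590] 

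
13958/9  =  13958/9 =1550.89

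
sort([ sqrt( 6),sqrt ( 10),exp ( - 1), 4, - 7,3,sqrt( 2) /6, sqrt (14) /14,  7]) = [- 7,  sqrt( 2 )/6, sqrt( 14) /14,exp(-1 ),sqrt( 6),3,sqrt(10),4 , 7] 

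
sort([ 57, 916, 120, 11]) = [ 11,57,120,916]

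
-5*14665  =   - 73325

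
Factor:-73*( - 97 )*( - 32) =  - 2^5*73^1*97^1  =  - 226592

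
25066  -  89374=  -  64308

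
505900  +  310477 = 816377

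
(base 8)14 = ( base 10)12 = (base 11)11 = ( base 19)C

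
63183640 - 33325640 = 29858000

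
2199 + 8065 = 10264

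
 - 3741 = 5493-9234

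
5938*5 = 29690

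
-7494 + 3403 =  - 4091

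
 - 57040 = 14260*( - 4 ) 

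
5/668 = 5/668 = 0.01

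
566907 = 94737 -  - 472170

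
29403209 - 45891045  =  -16487836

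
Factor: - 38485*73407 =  - 2825068395 = - 3^1*5^1*43^1*179^1*24469^1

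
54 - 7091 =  - 7037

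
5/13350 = 1/2670 = 0.00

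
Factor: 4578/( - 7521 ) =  - 14/23 = - 2^1 * 7^1*23^ ( - 1) 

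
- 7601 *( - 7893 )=59994693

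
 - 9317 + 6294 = - 3023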